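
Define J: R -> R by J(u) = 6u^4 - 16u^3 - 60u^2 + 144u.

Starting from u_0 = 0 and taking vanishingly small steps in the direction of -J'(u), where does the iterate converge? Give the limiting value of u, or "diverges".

J'(u) = 24(u - 3)(u - 1)(u + 2), so J'(0) = 144.
Gradient descent moves in the -J' direction, i.e. u is decreasing.
The nearest critical point in that direction is u = -2, where J'' = 360 > 0 (a local minimum). The iterate converges there.

-2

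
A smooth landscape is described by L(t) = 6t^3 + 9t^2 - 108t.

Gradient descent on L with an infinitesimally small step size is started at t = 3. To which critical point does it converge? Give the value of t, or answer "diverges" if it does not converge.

L'(t) = 18(t - 2)(t + 3), so L'(3) = 108.
Gradient descent moves in the -L' direction, i.e. t is decreasing.
The nearest critical point in that direction is t = 2, where L'' = 90 > 0 (a local minimum). The iterate converges there.

2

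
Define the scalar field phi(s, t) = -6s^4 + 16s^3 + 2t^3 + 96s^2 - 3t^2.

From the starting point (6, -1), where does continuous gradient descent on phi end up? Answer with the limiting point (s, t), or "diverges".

phi is separable, so gradient descent decouples: s follows -∂phi/∂s, t follows -∂phi/∂t.
∂phi/∂s = -24s(s - 4)(s + 2); at s=6 this is -2304, so s increases.
∂phi/∂t = 6t(t - 1); at t=-1 this is 12, so t decreases.
The s-coordinate has no critical point in that direction and runs off to infinity.

diverges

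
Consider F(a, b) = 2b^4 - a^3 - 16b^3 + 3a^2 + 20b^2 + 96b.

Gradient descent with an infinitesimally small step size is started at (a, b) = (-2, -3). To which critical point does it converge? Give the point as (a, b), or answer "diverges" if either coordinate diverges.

F is separable, so gradient descent decouples: a follows -∂F/∂a, b follows -∂F/∂b.
∂F/∂a = -3a(a - 2); at a=-2 this is -24, so a increases.
∂F/∂b = 8(b - 4)(b - 3)(b + 1); at b=-3 this is -672, so b increases.
a converges to its nearest critical value 0 (a local min of the a-part); b converges to -1. The iterate converges to (0, -1).

(0, -1)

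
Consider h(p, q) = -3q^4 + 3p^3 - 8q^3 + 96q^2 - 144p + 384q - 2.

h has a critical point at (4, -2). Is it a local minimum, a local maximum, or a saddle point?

The mixed partial ∂²h/∂p∂q is 0, so the Hessian at any point is diag(h_pp, h_qq) = diag(18p, 12(-3q^2 - 4q + 16)).
At (4, -2): H = diag(72, 144).
Both eigenvalues are positive, so H is positive definite: a local minimum.

local minimum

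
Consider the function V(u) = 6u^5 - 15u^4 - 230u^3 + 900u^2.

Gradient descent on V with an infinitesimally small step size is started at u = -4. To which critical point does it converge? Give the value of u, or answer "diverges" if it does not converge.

0

V'(u) = 30u(u - 4)(u - 3)(u + 5), so V'(-4) = -6720.
Gradient descent moves in the -V' direction, i.e. u is increasing.
The nearest critical point in that direction is u = 0, where V'' = 1800 > 0 (a local minimum). The iterate converges there.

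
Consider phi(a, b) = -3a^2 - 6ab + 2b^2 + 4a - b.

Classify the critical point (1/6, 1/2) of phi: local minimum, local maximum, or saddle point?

The Hessian of phi is constant: H = [[-6, -6], [-6, 4]].
det(H) = (-6)·4 − (-6)² = -60.
Since det(H) < 0, H is indefinite and the critical point is a saddle point.

saddle point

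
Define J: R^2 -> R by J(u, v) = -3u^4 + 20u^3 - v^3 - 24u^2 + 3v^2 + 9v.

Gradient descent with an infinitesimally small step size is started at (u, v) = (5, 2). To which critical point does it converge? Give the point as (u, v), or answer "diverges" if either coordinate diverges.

J is separable, so gradient descent decouples: u follows -∂J/∂u, v follows -∂J/∂v.
∂J/∂u = -12u(u - 4)(u - 1); at u=5 this is -240, so u increases.
∂J/∂v = -3(v - 3)(v + 1); at v=2 this is 9, so v decreases.
The u-coordinate has no critical point in that direction and runs off to infinity.

diverges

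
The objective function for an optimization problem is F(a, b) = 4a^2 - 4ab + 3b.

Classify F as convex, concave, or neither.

F is quadratic, so its Hessian is the constant matrix H = [[8, -4], [-4, 0]].
det(H) = -16, tr(H) = 8.
det(H) < 0, so H is indefinite: neither convex nor concave.

neither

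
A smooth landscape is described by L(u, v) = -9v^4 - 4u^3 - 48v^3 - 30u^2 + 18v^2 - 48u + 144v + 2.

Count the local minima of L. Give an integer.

1

L separates as a function of u plus a function of v, so ∇L=0 decouples.
∂L/∂u = -12(u + 1)(u + 4) = 0 at u ∈ {-4, -1}; ∂L/∂v = -36(v - 1)(v + 1)(v + 4) = 0 at v ∈ {-4, -1, 1}.
The Hessian is diagonal: diag(L_uu, L_vv). Second derivatives: L_uu(-4)=36, L_uu(-1)=-36; L_vv(-4)=-540, L_vv(-1)=216, L_vv(1)=-360.
Local minima occur where both diagonal entries positive: (-4, -1). Count: 1.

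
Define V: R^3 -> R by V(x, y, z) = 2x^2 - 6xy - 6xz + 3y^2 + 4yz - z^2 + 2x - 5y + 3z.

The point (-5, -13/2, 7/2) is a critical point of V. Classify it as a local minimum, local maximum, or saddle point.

The Hessian is constant: H = [[4, -6, -6], [-6, 6, 4], [-6, 4, -2]].
Leading principal minors: Δ₁ = 4, Δ₂ = -12, Δ₃ = 32.
The minors fit neither the all-positive nor the alternating-sign pattern, so H is indefinite: a saddle point.

saddle point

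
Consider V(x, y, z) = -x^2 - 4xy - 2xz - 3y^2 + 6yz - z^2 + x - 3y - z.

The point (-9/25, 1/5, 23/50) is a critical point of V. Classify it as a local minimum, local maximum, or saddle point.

saddle point

The Hessian is constant: H = [[-2, -4, -2], [-4, -6, 6], [-2, 6, -2]].
Leading principal minors: Δ₁ = -2, Δ₂ = -4, Δ₃ = 200.
The minors fit neither the all-positive nor the alternating-sign pattern, so H is indefinite: a saddle point.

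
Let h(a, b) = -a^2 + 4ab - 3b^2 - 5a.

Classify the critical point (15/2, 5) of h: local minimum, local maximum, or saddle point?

The Hessian of h is constant: H = [[-2, 4], [4, -6]].
det(H) = (-2)·(-6) − 4² = -4.
Since det(H) < 0, H is indefinite and the critical point is a saddle point.

saddle point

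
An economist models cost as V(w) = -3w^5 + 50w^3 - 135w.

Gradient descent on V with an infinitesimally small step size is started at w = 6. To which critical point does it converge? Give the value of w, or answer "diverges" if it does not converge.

diverges

V'(w) = -15(w - 3)(w - 1)(w + 1)(w + 3), so V'(6) = -14175.
Gradient descent moves in the -V' direction, i.e. w is increasing.
There is no critical point above w=6, and V' keeps the same sign, so the iterate runs off to +∞.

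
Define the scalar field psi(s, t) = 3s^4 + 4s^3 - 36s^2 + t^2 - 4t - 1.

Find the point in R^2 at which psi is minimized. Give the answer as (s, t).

psi(s,t) separates as P(s) + Q(t) − 1, so its minimum is min P + min Q − 1.
P'(s) = 12s(s - 2)(s + 3) vanishes at s ∈ {-3, 0, 2}; Q'(t) = 2(t - 2) vanishes at t ∈ {2}.
Local minima of P (where P''>0): P(-3)=-189, P(2)=-64. Local minima of Q: Q(2)=-4.
So the global minimum of psi is P(-3) + Q(2) − 1 = -189 − 4 − 1 = -194, attained at (-3, 2).

(-3, 2)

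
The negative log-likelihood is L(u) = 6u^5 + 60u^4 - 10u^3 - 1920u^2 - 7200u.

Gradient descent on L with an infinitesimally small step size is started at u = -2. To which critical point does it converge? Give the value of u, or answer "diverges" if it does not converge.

4

L'(u) = 30(u - 4)(u + 3)(u + 4)(u + 5), so L'(-2) = -1080.
Gradient descent moves in the -L' direction, i.e. u is increasing.
The nearest critical point in that direction is u = 4, where L'' = 15120 > 0 (a local minimum). The iterate converges there.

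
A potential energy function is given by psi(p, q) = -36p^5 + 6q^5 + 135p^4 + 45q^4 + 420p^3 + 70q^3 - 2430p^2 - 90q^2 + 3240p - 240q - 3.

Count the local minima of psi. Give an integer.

4

psi separates as a function of p plus a function of q, so ∇psi=0 decouples.
∂psi/∂p = -180(p - 3)(p - 2)(p - 1)(p + 3) = 0 at p ∈ {-3, 1, 2, 3}; ∂psi/∂q = 30(q - 1)(q + 1)(q + 2)(q + 4) = 0 at q ∈ {-4, -2, -1, 1}.
The Hessian is diagonal: diag(psi_pp, psi_qq). Second derivatives: psi_pp(-3)=21600, psi_pp(1)=-1440, psi_pp(2)=900, psi_pp(3)=-2160; psi_qq(-4)=-900, psi_qq(-2)=180, psi_qq(-1)=-180, psi_qq(1)=900.
Local minima occur where both diagonal entries positive: (-3, -2), (-3, 1), (2, -2), (2, 1). Count: 4.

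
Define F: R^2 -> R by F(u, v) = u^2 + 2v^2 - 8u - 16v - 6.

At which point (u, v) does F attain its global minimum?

F(u,v) separates as P(u) + Q(v) − 6, so its minimum is min P + min Q − 6.
P'(u) = 2u - 8 vanishes at u ∈ {4}; Q'(v) = 4v - 16 vanishes at v ∈ {4}.
Local minima of P (where P''>0): P(4)=-16. Local minima of Q: Q(4)=-32.
So the global minimum of F is P(4) + Q(4) − 6 = -16 − 32 − 6 = -54, attained at (4, 4).

(4, 4)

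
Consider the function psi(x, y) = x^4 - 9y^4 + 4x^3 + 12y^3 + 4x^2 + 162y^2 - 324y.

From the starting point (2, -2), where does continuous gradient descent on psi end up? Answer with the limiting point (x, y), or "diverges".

psi is separable, so gradient descent decouples: x follows -∂psi/∂x, y follows -∂psi/∂y.
∂psi/∂x = 4x(x + 1)(x + 2); at x=2 this is 96, so x decreases.
∂psi/∂y = -36(y - 3)(y - 1)(y + 3); at y=-2 this is -540, so y increases.
x converges to its nearest critical value 0 (a local min of the x-part); y converges to 1. The iterate converges to (0, 1).

(0, 1)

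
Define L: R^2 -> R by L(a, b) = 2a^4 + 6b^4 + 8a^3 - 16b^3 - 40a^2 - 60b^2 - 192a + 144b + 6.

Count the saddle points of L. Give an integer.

4

L separates as a function of a plus a function of b, so ∇L=0 decouples.
∂L/∂a = 8(a - 3)(a + 2)(a + 4) = 0 at a ∈ {-4, -2, 3}; ∂L/∂b = 24(b - 3)(b - 1)(b + 2) = 0 at b ∈ {-2, 1, 3}.
The Hessian is diagonal: diag(L_aa, L_bb). Second derivatives: L_aa(-4)=112, L_aa(-2)=-80, L_aa(3)=280; L_bb(-2)=360, L_bb(1)=-144, L_bb(3)=240.
Saddle points occur where the two diagonal entries have opposite signs: (-4, 1), (-2, -2), (-2, 3), (3, 1). Count: 4.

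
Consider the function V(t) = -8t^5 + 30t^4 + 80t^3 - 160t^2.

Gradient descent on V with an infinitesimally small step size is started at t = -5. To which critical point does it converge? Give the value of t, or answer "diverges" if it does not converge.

-2

V'(t) = -40t(t - 4)(t - 1)(t + 2), so V'(-5) = -32400.
Gradient descent moves in the -V' direction, i.e. t is increasing.
The nearest critical point in that direction is t = -2, where V'' = 1440 > 0 (a local minimum). The iterate converges there.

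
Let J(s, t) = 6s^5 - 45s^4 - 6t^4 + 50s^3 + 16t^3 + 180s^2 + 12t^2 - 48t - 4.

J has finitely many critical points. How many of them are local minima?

J separates as a function of s plus a function of t, so ∇J=0 decouples.
∂J/∂s = 30s(s - 4)(s - 3)(s + 1) = 0 at s ∈ {-1, 0, 3, 4}; ∂J/∂t = -24(t - 2)(t - 1)(t + 1) = 0 at t ∈ {-1, 1, 2}.
The Hessian is diagonal: diag(J_ss, J_tt). Second derivatives: J_ss(-1)=-600, J_ss(0)=360, J_ss(3)=-360, J_ss(4)=600; J_tt(-1)=-144, J_tt(1)=48, J_tt(2)=-72.
Local minima occur where both diagonal entries positive: (0, 1), (4, 1). Count: 2.

2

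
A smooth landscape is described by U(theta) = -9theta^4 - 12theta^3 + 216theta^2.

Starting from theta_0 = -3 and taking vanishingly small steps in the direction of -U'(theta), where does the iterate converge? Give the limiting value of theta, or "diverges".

U'(theta) = -36theta(theta - 3)(theta + 4), so U'(-3) = -648.
Gradient descent moves in the -U' direction, i.e. theta is increasing.
The nearest critical point in that direction is theta = 0, where U'' = 432 > 0 (a local minimum). The iterate converges there.

0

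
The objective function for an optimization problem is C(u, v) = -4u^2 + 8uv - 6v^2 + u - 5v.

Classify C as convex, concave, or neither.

concave

C is quadratic, so its Hessian is the constant matrix H = [[-8, 8], [8, -12]].
det(H) = 32, tr(H) = -20.
det(H) > 0 and tr(H) < 0, so H is negative definite everywhere: concave.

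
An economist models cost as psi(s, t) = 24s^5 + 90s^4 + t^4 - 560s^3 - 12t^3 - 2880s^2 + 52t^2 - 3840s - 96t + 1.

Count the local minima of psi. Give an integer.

4

psi separates as a function of s plus a function of t, so ∇psi=0 decouples.
∂psi/∂s = 120(s - 4)(s + 1)(s + 2)(s + 4) = 0 at s ∈ {-4, -2, -1, 4}; ∂psi/∂t = 4(t - 4)(t - 3)(t - 2) = 0 at t ∈ {2, 3, 4}.
The Hessian is diagonal: diag(psi_ss, psi_tt). Second derivatives: psi_ss(-4)=-5760, psi_ss(-2)=1440, psi_ss(-1)=-1800, psi_ss(4)=28800; psi_tt(2)=8, psi_tt(3)=-4, psi_tt(4)=8.
Local minima occur where both diagonal entries positive: (-2, 2), (-2, 4), (4, 2), (4, 4). Count: 4.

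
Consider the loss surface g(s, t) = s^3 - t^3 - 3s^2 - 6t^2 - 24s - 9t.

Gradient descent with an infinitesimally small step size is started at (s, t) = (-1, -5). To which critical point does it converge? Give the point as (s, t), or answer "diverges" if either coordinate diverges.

(4, -3)

g is separable, so gradient descent decouples: s follows -∂g/∂s, t follows -∂g/∂t.
∂g/∂s = 3(s - 4)(s + 2); at s=-1 this is -15, so s increases.
∂g/∂t = -3(t + 1)(t + 3); at t=-5 this is -24, so t increases.
s converges to its nearest critical value 4 (a local min of the s-part); t converges to -3. The iterate converges to (4, -3).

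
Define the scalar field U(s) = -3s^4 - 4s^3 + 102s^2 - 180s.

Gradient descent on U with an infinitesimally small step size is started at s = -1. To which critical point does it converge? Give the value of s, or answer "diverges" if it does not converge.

1

U'(s) = -12(s - 3)(s - 1)(s + 5), so U'(-1) = -384.
Gradient descent moves in the -U' direction, i.e. s is increasing.
The nearest critical point in that direction is s = 1, where U'' = 144 > 0 (a local minimum). The iterate converges there.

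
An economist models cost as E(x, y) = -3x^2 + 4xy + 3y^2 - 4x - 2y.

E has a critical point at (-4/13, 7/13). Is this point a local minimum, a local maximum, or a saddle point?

The Hessian of E is constant: H = [[-6, 4], [4, 6]].
det(H) = (-6)·6 − 4² = -52.
Since det(H) < 0, H is indefinite and the critical point is a saddle point.

saddle point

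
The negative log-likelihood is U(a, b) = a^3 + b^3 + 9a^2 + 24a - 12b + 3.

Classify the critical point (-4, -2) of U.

local maximum

The mixed partial ∂²U/∂a∂b is 0, so the Hessian at any point is diag(U_aa, U_bb) = diag(6(a + 3), 6b).
At (-4, -2): H = diag(-6, -12).
Both eigenvalues are negative, so H is negative definite: a local maximum.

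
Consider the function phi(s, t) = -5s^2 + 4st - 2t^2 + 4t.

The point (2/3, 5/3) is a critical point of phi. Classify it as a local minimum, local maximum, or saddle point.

The Hessian of phi is constant: H = [[-10, 4], [4, -4]].
det(H) = (-10)·(-4) − 4² = 24.
det(H) > 0 and tr(H) = -14 < 0, so H is negative definite and the point is a local maximum.

local maximum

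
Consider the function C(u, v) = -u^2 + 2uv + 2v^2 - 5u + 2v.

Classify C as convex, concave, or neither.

C is quadratic, so its Hessian is the constant matrix H = [[-2, 2], [2, 4]].
det(H) = -12, tr(H) = 2.
det(H) < 0, so H is indefinite: neither convex nor concave.

neither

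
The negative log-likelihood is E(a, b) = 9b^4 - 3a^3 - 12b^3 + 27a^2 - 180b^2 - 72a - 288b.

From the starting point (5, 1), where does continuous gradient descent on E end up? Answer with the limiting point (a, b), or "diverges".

E is separable, so gradient descent decouples: a follows -∂E/∂a, b follows -∂E/∂b.
∂E/∂a = -9(a - 4)(a - 2); at a=5 this is -27, so a increases.
∂E/∂b = 36(b - 4)(b + 1)(b + 2); at b=1 this is -648, so b increases.
The a-coordinate has no critical point in that direction and runs off to infinity.

diverges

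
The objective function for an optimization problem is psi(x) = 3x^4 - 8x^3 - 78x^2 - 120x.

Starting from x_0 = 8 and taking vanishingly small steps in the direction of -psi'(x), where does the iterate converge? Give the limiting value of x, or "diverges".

5

psi'(x) = 12(x - 5)(x + 1)(x + 2), so psi'(8) = 3240.
Gradient descent moves in the -psi' direction, i.e. x is decreasing.
The nearest critical point in that direction is x = 5, where psi'' = 504 > 0 (a local minimum). The iterate converges there.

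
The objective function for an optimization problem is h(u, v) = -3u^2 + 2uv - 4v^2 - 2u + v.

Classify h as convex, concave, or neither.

concave

h is quadratic, so its Hessian is the constant matrix H = [[-6, 2], [2, -8]].
det(H) = 44, tr(H) = -14.
det(H) > 0 and tr(H) < 0, so H is negative definite everywhere: concave.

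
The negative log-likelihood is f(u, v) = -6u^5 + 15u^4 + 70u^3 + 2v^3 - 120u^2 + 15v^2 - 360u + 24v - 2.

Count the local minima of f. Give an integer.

2

f separates as a function of u plus a function of v, so ∇f=0 decouples.
∂f/∂u = -30(u - 3)(u - 2)(u + 1)(u + 2) = 0 at u ∈ {-2, -1, 2, 3}; ∂f/∂v = 6(v + 1)(v + 4) = 0 at v ∈ {-4, -1}.
The Hessian is diagonal: diag(f_uu, f_vv). Second derivatives: f_uu(-2)=600, f_uu(-1)=-360, f_uu(2)=360, f_uu(3)=-600; f_vv(-4)=-18, f_vv(-1)=18.
Local minima occur where both diagonal entries positive: (-2, -1), (2, -1). Count: 2.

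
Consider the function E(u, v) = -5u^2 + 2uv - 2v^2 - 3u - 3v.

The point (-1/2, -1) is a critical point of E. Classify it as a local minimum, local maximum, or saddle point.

local maximum

The Hessian of E is constant: H = [[-10, 2], [2, -4]].
det(H) = (-10)·(-4) − 2² = 36.
det(H) > 0 and tr(H) = -14 < 0, so H is negative definite and the point is a local maximum.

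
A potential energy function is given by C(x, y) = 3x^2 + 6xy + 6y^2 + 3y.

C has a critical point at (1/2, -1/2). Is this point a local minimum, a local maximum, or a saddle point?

local minimum

The Hessian of C is constant: H = [[6, 6], [6, 12]].
det(H) = 6·12 − 6² = 36.
det(H) > 0 and tr(H) = 18 > 0, so H is positive definite and the point is a local minimum.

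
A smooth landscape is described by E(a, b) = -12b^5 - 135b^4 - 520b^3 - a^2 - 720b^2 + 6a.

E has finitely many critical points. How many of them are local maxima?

2

E separates as a function of a plus a function of b, so ∇E=0 decouples.
∂E/∂a = -2(a - 3) = 0 at a ∈ {3}; ∂E/∂b = -60b(b + 2)(b + 3)(b + 4) = 0 at b ∈ {-4, -3, -2, 0}.
The Hessian is diagonal: diag(E_aa, E_bb). Second derivatives: E_aa(3)=-2; E_bb(-4)=480, E_bb(-3)=-180, E_bb(-2)=240, E_bb(0)=-1440.
Local maxima occur where both diagonal entries negative: (3, -3), (3, 0). Count: 2.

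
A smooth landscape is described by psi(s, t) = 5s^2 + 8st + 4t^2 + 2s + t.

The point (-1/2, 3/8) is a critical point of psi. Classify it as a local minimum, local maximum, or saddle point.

The Hessian of psi is constant: H = [[10, 8], [8, 8]].
det(H) = 10·8 − 8² = 16.
det(H) > 0 and tr(H) = 18 > 0, so H is positive definite and the point is a local minimum.

local minimum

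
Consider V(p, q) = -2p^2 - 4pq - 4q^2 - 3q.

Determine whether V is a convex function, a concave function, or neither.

concave

V is quadratic, so its Hessian is the constant matrix H = [[-4, -4], [-4, -8]].
det(H) = 16, tr(H) = -12.
det(H) > 0 and tr(H) < 0, so H is negative definite everywhere: concave.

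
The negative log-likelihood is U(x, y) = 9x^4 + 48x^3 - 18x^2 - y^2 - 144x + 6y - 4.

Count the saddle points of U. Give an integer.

U separates as a function of x plus a function of y, so ∇U=0 decouples.
∂U/∂x = 36(x - 1)(x + 1)(x + 4) = 0 at x ∈ {-4, -1, 1}; ∂U/∂y = -2(y - 3) = 0 at y ∈ {3}.
The Hessian is diagonal: diag(U_xx, U_yy). Second derivatives: U_xx(-4)=540, U_xx(-1)=-216, U_xx(1)=360; U_yy(3)=-2.
Saddle points occur where the two diagonal entries have opposite signs: (-4, 3), (1, 3). Count: 2.

2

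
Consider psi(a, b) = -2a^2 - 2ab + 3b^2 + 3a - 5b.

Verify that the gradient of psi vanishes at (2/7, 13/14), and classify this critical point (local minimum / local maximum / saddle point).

∇psi = (-4a - 2b + 3, -2a + 6b - 5); substituting (2/7, 13/14) gives ∇psi = (0, 0), so (2/7, 13/14) is indeed a critical point.
The Hessian of psi is constant: H = [[-4, -2], [-2, 6]].
det(H) = (-4)·6 − (-2)² = -28.
Since det(H) < 0, H is indefinite and the critical point is a saddle point.

saddle point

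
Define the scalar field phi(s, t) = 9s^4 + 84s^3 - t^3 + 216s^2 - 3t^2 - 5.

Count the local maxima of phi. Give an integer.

phi separates as a function of s plus a function of t, so ∇phi=0 decouples.
∂phi/∂s = 36s(s + 3)(s + 4) = 0 at s ∈ {-4, -3, 0}; ∂phi/∂t = -3t(t + 2) = 0 at t ∈ {-2, 0}.
The Hessian is diagonal: diag(phi_ss, phi_tt). Second derivatives: phi_ss(-4)=144, phi_ss(-3)=-108, phi_ss(0)=432; phi_tt(-2)=6, phi_tt(0)=-6.
Local maxima occur where both diagonal entries negative: (-3, 0). Count: 1.

1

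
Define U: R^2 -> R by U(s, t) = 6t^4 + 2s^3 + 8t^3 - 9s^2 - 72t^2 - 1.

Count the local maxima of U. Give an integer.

U separates as a function of s plus a function of t, so ∇U=0 decouples.
∂U/∂s = 6s(s - 3) = 0 at s ∈ {0, 3}; ∂U/∂t = 24t(t - 2)(t + 3) = 0 at t ∈ {-3, 0, 2}.
The Hessian is diagonal: diag(U_ss, U_tt). Second derivatives: U_ss(0)=-18, U_ss(3)=18; U_tt(-3)=360, U_tt(0)=-144, U_tt(2)=240.
Local maxima occur where both diagonal entries negative: (0, 0). Count: 1.

1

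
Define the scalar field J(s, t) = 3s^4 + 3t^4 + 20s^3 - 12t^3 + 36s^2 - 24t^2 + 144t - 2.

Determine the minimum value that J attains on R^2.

-242

J(s,t) separates as P(s) + Q(t) − 2, so its minimum is min P + min Q − 2.
P'(s) = 12s(s + 2)(s + 3) vanishes at s ∈ {-3, -2, 0}; Q'(t) = 12(t - 3)(t - 2)(t + 2) vanishes at t ∈ {-2, 2, 3}.
Local minima of P (where P''>0): P(-3)=27, P(0)=0. Local minima of Q: Q(-2)=-240, Q(3)=135.
So the global minimum of J is P(0) + Q(-2) − 2 = 0 − 240 − 2 = -242, attained at (0, -2).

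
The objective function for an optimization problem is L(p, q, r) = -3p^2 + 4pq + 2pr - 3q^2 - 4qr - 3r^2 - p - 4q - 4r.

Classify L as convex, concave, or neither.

L is quadratic, so its Hessian is the constant matrix H = [[-6, 4, 2], [4, -6, -4], [2, -4, -6]].
Leading principal minors: -6, 20, -64.
Signs alternate −, +, − ⇒ H ≺ 0 ⇒ concave.

concave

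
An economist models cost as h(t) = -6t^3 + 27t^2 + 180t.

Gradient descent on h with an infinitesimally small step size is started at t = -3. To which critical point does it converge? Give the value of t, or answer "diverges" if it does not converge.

h'(t) = -18(t - 5)(t + 2), so h'(-3) = -144.
Gradient descent moves in the -h' direction, i.e. t is increasing.
The nearest critical point in that direction is t = -2, where h'' = 126 > 0 (a local minimum). The iterate converges there.

-2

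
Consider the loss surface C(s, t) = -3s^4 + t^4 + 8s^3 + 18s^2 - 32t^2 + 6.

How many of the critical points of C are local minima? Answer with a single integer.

2

C separates as a function of s plus a function of t, so ∇C=0 decouples.
∂C/∂s = -12s(s - 3)(s + 1) = 0 at s ∈ {-1, 0, 3}; ∂C/∂t = 4t(t - 4)(t + 4) = 0 at t ∈ {-4, 0, 4}.
The Hessian is diagonal: diag(C_ss, C_tt). Second derivatives: C_ss(-1)=-48, C_ss(0)=36, C_ss(3)=-144; C_tt(-4)=128, C_tt(0)=-64, C_tt(4)=128.
Local minima occur where both diagonal entries positive: (0, -4), (0, 4). Count: 2.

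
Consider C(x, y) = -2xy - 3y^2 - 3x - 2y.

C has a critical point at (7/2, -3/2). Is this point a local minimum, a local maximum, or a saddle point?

saddle point

The Hessian of C is constant: H = [[0, -2], [-2, -6]].
det(H) = 0·(-6) − (-2)² = -4.
Since det(H) < 0, H is indefinite and the critical point is a saddle point.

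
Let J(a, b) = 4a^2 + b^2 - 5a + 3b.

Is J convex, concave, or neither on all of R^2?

J is quadratic, so its Hessian is the constant matrix H = [[8, 0], [0, 2]].
det(H) = 16, tr(H) = 10.
det(H) > 0 and tr(H) > 0, so H is positive definite everywhere: convex.

convex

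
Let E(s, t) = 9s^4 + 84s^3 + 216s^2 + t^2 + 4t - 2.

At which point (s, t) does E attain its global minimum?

E(s,t) separates as P(s) + Q(t) − 2, so its minimum is min P + min Q − 2.
P'(s) = 36s(s + 3)(s + 4) vanishes at s ∈ {-4, -3, 0}; Q'(t) = 2(t + 2) vanishes at t ∈ {-2}.
Local minima of P (where P''>0): P(-4)=384, P(0)=0. Local minima of Q: Q(-2)=-4.
So the global minimum of E is P(0) + Q(-2) − 2 = 0 − 4 − 2 = -6, attained at (0, -2).

(0, -2)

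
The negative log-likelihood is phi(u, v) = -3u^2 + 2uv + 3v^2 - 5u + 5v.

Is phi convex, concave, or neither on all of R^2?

phi is quadratic, so its Hessian is the constant matrix H = [[-6, 2], [2, 6]].
det(H) = -40, tr(H) = 0.
det(H) < 0, so H is indefinite: neither convex nor concave.

neither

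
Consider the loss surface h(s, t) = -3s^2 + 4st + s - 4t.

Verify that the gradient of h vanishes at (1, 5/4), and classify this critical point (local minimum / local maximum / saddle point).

∇h = (-6s + 4t + 1, 4s - 4); substituting (1, 5/4) gives ∇h = (0, 0), so (1, 5/4) is indeed a critical point.
The Hessian of h is constant: H = [[-6, 4], [4, 0]].
det(H) = (-6)·0 − 4² = -16.
Since det(H) < 0, H is indefinite and the critical point is a saddle point.

saddle point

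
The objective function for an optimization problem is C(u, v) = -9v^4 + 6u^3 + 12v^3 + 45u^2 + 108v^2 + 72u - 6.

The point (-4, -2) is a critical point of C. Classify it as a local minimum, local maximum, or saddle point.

The mixed partial ∂²C/∂u∂v is 0, so the Hessian at any point is diag(C_uu, C_vv) = diag(18(2u + 5), 36(-3v^2 + 2v + 6)).
At (-4, -2): H = diag(-54, -360).
Both eigenvalues are negative, so H is negative definite: a local maximum.

local maximum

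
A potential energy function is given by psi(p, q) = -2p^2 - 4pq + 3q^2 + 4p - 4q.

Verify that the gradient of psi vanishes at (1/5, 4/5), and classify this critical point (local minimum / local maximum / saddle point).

∇psi = (-4p - 4q + 4, -4p + 6q - 4); substituting (1/5, 4/5) gives ∇psi = (0, 0), so (1/5, 4/5) is indeed a critical point.
The Hessian of psi is constant: H = [[-4, -4], [-4, 6]].
det(H) = (-4)·6 − (-4)² = -40.
Since det(H) < 0, H is indefinite and the critical point is a saddle point.

saddle point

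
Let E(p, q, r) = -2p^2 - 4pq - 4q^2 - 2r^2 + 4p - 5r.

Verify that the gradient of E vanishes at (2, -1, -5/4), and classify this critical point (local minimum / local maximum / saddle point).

local maximum

∇E = (-4p - 4q + 4, -4p - 8q, -4r - 5); substituting (2, -1, -5/4) gives ∇E = (0, 0, 0), so (2, -1, -5/4) is indeed a critical point.
The Hessian is constant: H = [[-4, -4, 0], [-4, -8, 0], [0, 0, -4]].
Leading principal minors: Δ₁ = -4, Δ₂ = 16, Δ₃ = -64.
The minors alternate sign starting negative (−, +, −), so H is negative definite: a local maximum.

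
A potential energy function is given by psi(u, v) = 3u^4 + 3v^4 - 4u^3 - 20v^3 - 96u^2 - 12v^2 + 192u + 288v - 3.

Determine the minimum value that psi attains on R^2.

-1699

psi(u,v) separates as P(u) + Q(v) − 3, so its minimum is min P + min Q − 3.
P'(u) = 12(u - 4)(u - 1)(u + 4) vanishes at u ∈ {-4, 1, 4}; Q'(v) = 12(v - 4)(v - 3)(v + 2) vanishes at v ∈ {-2, 3, 4}.
Local minima of P (where P''>0): P(-4)=-1280, P(4)=-256. Local minima of Q: Q(-2)=-416, Q(4)=448.
So the global minimum of psi is P(-4) + Q(-2) − 3 = -1280 − 416 − 3 = -1699, attained at (-4, -2).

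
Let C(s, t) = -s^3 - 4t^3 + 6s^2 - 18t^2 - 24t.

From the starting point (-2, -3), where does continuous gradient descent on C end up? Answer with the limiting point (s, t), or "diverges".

(0, -2)

C is separable, so gradient descent decouples: s follows -∂C/∂s, t follows -∂C/∂t.
∂C/∂s = -3s(s - 4); at s=-2 this is -36, so s increases.
∂C/∂t = -12(t + 1)(t + 2); at t=-3 this is -24, so t increases.
s converges to its nearest critical value 0 (a local min of the s-part); t converges to -2. The iterate converges to (0, -2).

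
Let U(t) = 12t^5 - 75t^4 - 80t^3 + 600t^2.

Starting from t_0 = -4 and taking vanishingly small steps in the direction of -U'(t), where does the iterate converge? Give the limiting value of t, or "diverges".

U'(t) = 60t(t - 5)(t - 2)(t + 2), so U'(-4) = 25920.
Gradient descent moves in the -U' direction, i.e. t is decreasing.
There is no critical point below t=-4, and U' keeps the same sign, so the iterate runs off to −∞.

diverges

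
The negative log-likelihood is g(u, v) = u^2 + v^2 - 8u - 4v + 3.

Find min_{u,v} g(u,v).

-17

g(u,v) separates as P(u) + Q(v) + 3, so its minimum is min P + min Q + 3.
P'(u) = 2u - 8 vanishes at u ∈ {4}; Q'(v) = 2v - 4 vanishes at v ∈ {2}.
Local minima of P (where P''>0): P(4)=-16. Local minima of Q: Q(2)=-4.
So the global minimum of g is P(4) + Q(2) + 3 = -16 − 4 + 3 = -17, attained at (4, 2).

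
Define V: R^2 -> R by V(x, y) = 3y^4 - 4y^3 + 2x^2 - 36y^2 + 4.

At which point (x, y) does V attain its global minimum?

V(x,y) separates as P(x) + Q(y) + 4, so its minimum is min P + min Q + 4.
P'(x) = 4x vanishes at x ∈ {0}; Q'(y) = 12y(y - 3)(y + 2) vanishes at y ∈ {-2, 0, 3}.
Local minima of P (where P''>0): P(0)=0. Local minima of Q: Q(-2)=-64, Q(3)=-189.
So the global minimum of V is P(0) + Q(3) + 4 = 0 − 189 + 4 = -185, attained at (0, 3).

(0, 3)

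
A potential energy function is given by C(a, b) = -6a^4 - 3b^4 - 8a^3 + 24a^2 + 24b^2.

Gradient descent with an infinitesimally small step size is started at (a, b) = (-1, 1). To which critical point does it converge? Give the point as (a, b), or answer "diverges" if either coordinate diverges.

(0, 0)

C is separable, so gradient descent decouples: a follows -∂C/∂a, b follows -∂C/∂b.
∂C/∂a = -24a(a - 1)(a + 2); at a=-1 this is -48, so a increases.
∂C/∂b = -12b(b - 2)(b + 2); at b=1 this is 36, so b decreases.
a converges to its nearest critical value 0 (a local min of the a-part); b converges to 0. The iterate converges to (0, 0).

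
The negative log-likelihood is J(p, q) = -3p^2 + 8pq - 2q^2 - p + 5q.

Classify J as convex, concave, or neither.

neither

J is quadratic, so its Hessian is the constant matrix H = [[-6, 8], [8, -4]].
det(H) = -40, tr(H) = -10.
det(H) < 0, so H is indefinite: neither convex nor concave.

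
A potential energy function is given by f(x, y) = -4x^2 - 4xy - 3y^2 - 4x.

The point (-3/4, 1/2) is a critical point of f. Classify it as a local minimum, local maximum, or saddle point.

local maximum

The Hessian of f is constant: H = [[-8, -4], [-4, -6]].
det(H) = (-8)·(-6) − (-4)² = 32.
det(H) > 0 and tr(H) = -14 < 0, so H is negative definite and the point is a local maximum.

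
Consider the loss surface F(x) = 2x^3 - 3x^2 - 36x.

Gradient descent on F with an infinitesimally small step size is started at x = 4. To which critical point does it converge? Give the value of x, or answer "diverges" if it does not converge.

3

F'(x) = 6(x - 3)(x + 2), so F'(4) = 36.
Gradient descent moves in the -F' direction, i.e. x is decreasing.
The nearest critical point in that direction is x = 3, where F'' = 30 > 0 (a local minimum). The iterate converges there.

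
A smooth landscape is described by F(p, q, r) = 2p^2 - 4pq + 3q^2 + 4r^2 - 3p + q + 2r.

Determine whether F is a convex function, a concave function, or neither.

F is quadratic, so its Hessian is the constant matrix H = [[4, -4, 0], [-4, 6, 0], [0, 0, 8]].
Leading principal minors: 4, 8, 64.
All positive ⇒ H ≻ 0 ⇒ convex.

convex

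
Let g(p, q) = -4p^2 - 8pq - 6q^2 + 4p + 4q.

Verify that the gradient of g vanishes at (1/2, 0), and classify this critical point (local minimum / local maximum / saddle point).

local maximum

∇g = (-8p - 8q + 4, -8p - 12q + 4); substituting (1/2, 0) gives ∇g = (0, 0), so (1/2, 0) is indeed a critical point.
The Hessian of g is constant: H = [[-8, -8], [-8, -12]].
det(H) = (-8)·(-12) − (-8)² = 32.
det(H) > 0 and tr(H) = -20 < 0, so H is negative definite and the point is a local maximum.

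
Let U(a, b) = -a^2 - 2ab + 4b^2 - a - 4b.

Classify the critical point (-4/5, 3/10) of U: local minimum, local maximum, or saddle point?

The Hessian of U is constant: H = [[-2, -2], [-2, 8]].
det(H) = (-2)·8 − (-2)² = -20.
Since det(H) < 0, H is indefinite and the critical point is a saddle point.

saddle point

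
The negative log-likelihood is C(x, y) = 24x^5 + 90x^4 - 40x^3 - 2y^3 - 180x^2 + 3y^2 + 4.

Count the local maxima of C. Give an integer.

C separates as a function of x plus a function of y, so ∇C=0 decouples.
∂C/∂x = 120x(x - 1)(x + 1)(x + 3) = 0 at x ∈ {-3, -1, 0, 1}; ∂C/∂y = -6y(y - 1) = 0 at y ∈ {0, 1}.
The Hessian is diagonal: diag(C_xx, C_yy). Second derivatives: C_xx(-3)=-2880, C_xx(-1)=480, C_xx(0)=-360, C_xx(1)=960; C_yy(0)=6, C_yy(1)=-6.
Local maxima occur where both diagonal entries negative: (-3, 1), (0, 1). Count: 2.

2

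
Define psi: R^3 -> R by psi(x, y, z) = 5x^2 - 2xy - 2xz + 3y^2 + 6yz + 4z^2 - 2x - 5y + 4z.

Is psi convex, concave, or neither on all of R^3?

psi is quadratic, so its Hessian is the constant matrix H = [[10, -2, -2], [-2, 6, 6], [-2, 6, 8]].
Leading principal minors: 10, 56, 112.
All positive ⇒ H ≻ 0 ⇒ convex.

convex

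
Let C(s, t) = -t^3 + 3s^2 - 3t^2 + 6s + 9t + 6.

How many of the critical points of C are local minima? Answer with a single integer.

1

C separates as a function of s plus a function of t, so ∇C=0 decouples.
∂C/∂s = 6(s + 1) = 0 at s ∈ {-1}; ∂C/∂t = -3(t - 1)(t + 3) = 0 at t ∈ {-3, 1}.
The Hessian is diagonal: diag(C_ss, C_tt). Second derivatives: C_ss(-1)=6; C_tt(-3)=12, C_tt(1)=-12.
Local minima occur where both diagonal entries positive: (-1, -3). Count: 1.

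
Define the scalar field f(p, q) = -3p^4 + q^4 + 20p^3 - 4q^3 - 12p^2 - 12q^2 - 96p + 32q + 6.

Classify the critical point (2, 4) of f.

The mixed partial ∂²f/∂p∂q is 0, so the Hessian at any point is diag(f_pp, f_qq) = diag(12(-3p^2 + 10p - 2), 12(q^2 - 2q - 2)).
At (2, 4): H = diag(72, 72).
Both eigenvalues are positive, so H is positive definite: a local minimum.

local minimum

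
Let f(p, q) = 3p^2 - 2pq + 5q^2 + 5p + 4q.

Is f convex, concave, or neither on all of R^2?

convex

f is quadratic, so its Hessian is the constant matrix H = [[6, -2], [-2, 10]].
det(H) = 56, tr(H) = 16.
det(H) > 0 and tr(H) > 0, so H is positive definite everywhere: convex.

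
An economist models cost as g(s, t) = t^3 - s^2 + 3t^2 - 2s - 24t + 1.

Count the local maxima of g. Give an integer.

g separates as a function of s plus a function of t, so ∇g=0 decouples.
∂g/∂s = -2(s + 1) = 0 at s ∈ {-1}; ∂g/∂t = 3(t - 2)(t + 4) = 0 at t ∈ {-4, 2}.
The Hessian is diagonal: diag(g_ss, g_tt). Second derivatives: g_ss(-1)=-2; g_tt(-4)=-18, g_tt(2)=18.
Local maxima occur where both diagonal entries negative: (-1, -4). Count: 1.

1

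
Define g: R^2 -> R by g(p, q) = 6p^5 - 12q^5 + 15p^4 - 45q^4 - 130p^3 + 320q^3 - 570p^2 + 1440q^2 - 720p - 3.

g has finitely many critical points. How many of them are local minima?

g separates as a function of p plus a function of q, so ∇g=0 decouples.
∂g/∂p = 30(p - 4)(p + 1)(p + 2)(p + 3) = 0 at p ∈ {-3, -2, -1, 4}; ∂g/∂q = -60q(q - 4)(q + 3)(q + 4) = 0 at q ∈ {-4, -3, 0, 4}.
The Hessian is diagonal: diag(g_pp, g_qq). Second derivatives: g_pp(-3)=-420, g_pp(-2)=180, g_pp(-1)=-300, g_pp(4)=6300; g_qq(-4)=1920, g_qq(-3)=-1260, g_qq(0)=2880, g_qq(4)=-13440.
Local minima occur where both diagonal entries positive: (-2, -4), (-2, 0), (4, -4), (4, 0). Count: 4.

4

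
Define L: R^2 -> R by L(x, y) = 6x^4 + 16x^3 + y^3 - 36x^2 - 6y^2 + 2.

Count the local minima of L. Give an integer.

2

L separates as a function of x plus a function of y, so ∇L=0 decouples.
∂L/∂x = 24x(x - 1)(x + 3) = 0 at x ∈ {-3, 0, 1}; ∂L/∂y = 3y(y - 4) = 0 at y ∈ {0, 4}.
The Hessian is diagonal: diag(L_xx, L_yy). Second derivatives: L_xx(-3)=288, L_xx(0)=-72, L_xx(1)=96; L_yy(0)=-12, L_yy(4)=12.
Local minima occur where both diagonal entries positive: (-3, 4), (1, 4). Count: 2.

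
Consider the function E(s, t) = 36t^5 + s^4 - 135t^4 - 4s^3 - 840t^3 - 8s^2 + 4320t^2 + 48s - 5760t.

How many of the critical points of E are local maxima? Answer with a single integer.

2

E separates as a function of s plus a function of t, so ∇E=0 decouples.
∂E/∂s = 4(s - 3)(s - 2)(s + 2) = 0 at s ∈ {-2, 2, 3}; ∂E/∂t = 180(t - 4)(t - 2)(t - 1)(t + 4) = 0 at t ∈ {-4, 1, 2, 4}.
The Hessian is diagonal: diag(E_ss, E_tt). Second derivatives: E_ss(-2)=80, E_ss(2)=-16, E_ss(3)=20; E_tt(-4)=-43200, E_tt(1)=2700, E_tt(2)=-2160, E_tt(4)=8640.
Local maxima occur where both diagonal entries negative: (2, -4), (2, 2). Count: 2.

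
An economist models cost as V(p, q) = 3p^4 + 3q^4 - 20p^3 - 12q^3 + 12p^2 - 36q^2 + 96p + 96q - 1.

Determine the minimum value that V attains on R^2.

V(p,q) separates as A(p) + B(q) − 1, so its minimum is min A + min B − 1.
A'(p) = 12(p - 4)(p - 2)(p + 1) vanishes at p ∈ {-1, 2, 4}; B'(q) = 12(q - 4)(q - 1)(q + 2) vanishes at q ∈ {-2, 1, 4}.
Local minima of A (where A''>0): A(-1)=-61, A(4)=64. Local minima of B: B(-2)=-192, B(4)=-192.
So the global minimum of V is A(-1) + B(-2) − 1 = -61 − 192 − 1 = -254, attained at (-1, -2).

-254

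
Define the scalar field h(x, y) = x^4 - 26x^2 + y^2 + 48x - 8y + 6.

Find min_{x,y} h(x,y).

h(x,y) separates as P(x) + Q(y) + 6, so its minimum is min P + min Q + 6.
P'(x) = 4(x - 3)(x - 1)(x + 4) vanishes at x ∈ {-4, 1, 3}; Q'(y) = 2y - 8 vanishes at y ∈ {4}.
Local minima of P (where P''>0): P(-4)=-352, P(3)=-9. Local minima of Q: Q(4)=-16.
So the global minimum of h is P(-4) + Q(4) + 6 = -352 − 16 + 6 = -362, attained at (-4, 4).

-362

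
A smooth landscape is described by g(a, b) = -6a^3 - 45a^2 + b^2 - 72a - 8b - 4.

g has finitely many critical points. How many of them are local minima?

1

g separates as a function of a plus a function of b, so ∇g=0 decouples.
∂g/∂a = -18(a + 1)(a + 4) = 0 at a ∈ {-4, -1}; ∂g/∂b = 2(b - 4) = 0 at b ∈ {4}.
The Hessian is diagonal: diag(g_aa, g_bb). Second derivatives: g_aa(-4)=54, g_aa(-1)=-54; g_bb(4)=2.
Local minima occur where both diagonal entries positive: (-4, 4). Count: 1.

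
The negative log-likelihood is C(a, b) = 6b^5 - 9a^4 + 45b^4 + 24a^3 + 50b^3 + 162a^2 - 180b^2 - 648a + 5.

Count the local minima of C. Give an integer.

2

C separates as a function of a plus a function of b, so ∇C=0 decouples.
∂C/∂a = -36(a - 3)(a - 2)(a + 3) = 0 at a ∈ {-3, 2, 3}; ∂C/∂b = 30b(b - 1)(b + 3)(b + 4) = 0 at b ∈ {-4, -3, 0, 1}.
The Hessian is diagonal: diag(C_aa, C_bb). Second derivatives: C_aa(-3)=-1080, C_aa(2)=180, C_aa(3)=-216; C_bb(-4)=-600, C_bb(-3)=360, C_bb(0)=-360, C_bb(1)=600.
Local minima occur where both diagonal entries positive: (2, -3), (2, 1). Count: 2.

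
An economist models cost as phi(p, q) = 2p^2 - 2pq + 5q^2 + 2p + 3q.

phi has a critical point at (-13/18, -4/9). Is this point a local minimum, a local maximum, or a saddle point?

local minimum

The Hessian of phi is constant: H = [[4, -2], [-2, 10]].
det(H) = 4·10 − (-2)² = 36.
det(H) > 0 and tr(H) = 14 > 0, so H is positive definite and the point is a local minimum.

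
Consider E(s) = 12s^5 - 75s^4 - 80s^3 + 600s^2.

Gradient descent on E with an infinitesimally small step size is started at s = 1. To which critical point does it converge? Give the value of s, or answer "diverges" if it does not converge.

0

E'(s) = 60s(s - 5)(s - 2)(s + 2), so E'(1) = 720.
Gradient descent moves in the -E' direction, i.e. s is decreasing.
The nearest critical point in that direction is s = 0, where E'' = 1200 > 0 (a local minimum). The iterate converges there.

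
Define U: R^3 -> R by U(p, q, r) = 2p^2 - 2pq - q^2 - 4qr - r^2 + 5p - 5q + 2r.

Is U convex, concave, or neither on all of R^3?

U is quadratic, so its Hessian is the constant matrix H = [[4, -2, 0], [-2, -2, -4], [0, -4, -2]].
Leading principal minors: 4, -12, -40.
Neither pattern holds ⇒ H is indefinite ⇒ neither convex nor concave.

neither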